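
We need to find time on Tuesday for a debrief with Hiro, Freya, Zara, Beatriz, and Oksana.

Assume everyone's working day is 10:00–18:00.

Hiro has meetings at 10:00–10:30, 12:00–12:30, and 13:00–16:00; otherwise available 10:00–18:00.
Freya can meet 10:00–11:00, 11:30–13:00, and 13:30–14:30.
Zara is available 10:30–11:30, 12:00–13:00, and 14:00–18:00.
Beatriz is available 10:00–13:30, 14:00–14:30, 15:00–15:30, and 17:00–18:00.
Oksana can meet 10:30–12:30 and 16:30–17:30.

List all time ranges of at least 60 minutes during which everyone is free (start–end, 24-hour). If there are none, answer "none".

Hiro free within 10:00–18:00: 10:30–12:00, 12:30–13:00, 16:00–18:00.
Hiro ∩ Freya: 10:30–11:00, 11:30–12:00, 12:30–13:00.
Hiro ∩ Freya ∩ Zara: 10:30–11:00, 12:30–13:00.
Hiro ∩ Freya ∩ Zara ∩ Beatriz: 10:30–11:00, 12:30–13:00.
Hiro ∩ Freya ∩ Zara ∩ Beatriz ∩ Oksana: 10:30–11:00.
Windows ≥ 60 min: (none).

none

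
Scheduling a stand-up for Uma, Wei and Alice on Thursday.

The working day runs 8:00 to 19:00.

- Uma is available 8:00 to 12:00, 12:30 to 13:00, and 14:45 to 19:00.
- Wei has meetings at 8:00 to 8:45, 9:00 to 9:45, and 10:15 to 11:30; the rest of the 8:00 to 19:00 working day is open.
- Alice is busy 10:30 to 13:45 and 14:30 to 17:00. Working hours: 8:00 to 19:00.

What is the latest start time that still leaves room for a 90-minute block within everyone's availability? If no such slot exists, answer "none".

17:30

Wei free within 08:00–19:00: 08:45–09:00, 09:45–10:15, 11:30–19:00.
Alice free within 08:00–19:00: 08:00–10:30, 13:45–14:30, 17:00–19:00.
Uma ∩ Wei: 08:45–09:00, 09:45–10:15, 11:30–12:00, 12:30–13:00, 14:45–19:00.
Uma ∩ Wei ∩ Alice: 08:45–09:00, 09:45–10:15, 17:00–19:00.
Windows ≥ 90 min: 17:00–19:00.
Latest start in the last window 17:00–19:00 is 19:00 − 90 min = 17:30.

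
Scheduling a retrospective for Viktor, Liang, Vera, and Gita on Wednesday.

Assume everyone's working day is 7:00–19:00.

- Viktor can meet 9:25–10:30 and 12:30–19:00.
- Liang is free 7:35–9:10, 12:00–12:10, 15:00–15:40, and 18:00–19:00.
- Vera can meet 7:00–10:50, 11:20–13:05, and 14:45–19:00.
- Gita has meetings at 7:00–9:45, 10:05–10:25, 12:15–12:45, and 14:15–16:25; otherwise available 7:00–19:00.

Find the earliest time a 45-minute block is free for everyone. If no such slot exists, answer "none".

18:00

Gita free within 07:00–19:00: 09:45–10:05, 10:25–12:15, 12:45–14:15, 16:25–19:00.
Viktor ∩ Liang: 15:00–15:40, 18:00–19:00.
Viktor ∩ Liang ∩ Vera: 15:00–15:40, 18:00–19:00.
Viktor ∩ Liang ∩ Vera ∩ Gita: 18:00–19:00.
Windows ≥ 45 min: 18:00–19:00.
Earliest such window starts at 18:00.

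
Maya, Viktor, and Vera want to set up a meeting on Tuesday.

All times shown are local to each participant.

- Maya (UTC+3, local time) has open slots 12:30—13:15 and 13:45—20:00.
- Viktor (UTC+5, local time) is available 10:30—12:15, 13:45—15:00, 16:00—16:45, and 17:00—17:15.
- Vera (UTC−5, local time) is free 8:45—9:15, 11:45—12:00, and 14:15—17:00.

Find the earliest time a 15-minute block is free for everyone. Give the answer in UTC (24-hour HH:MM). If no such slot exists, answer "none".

none

Maya → UTC: 09:30–10:15, 10:45–17:00.
Viktor → UTC: 05:30–07:15, 08:45–10:00, 11:00–11:45, 12:00–12:15.
Vera → UTC: 13:45–14:15, 16:45–17:00, 19:15–22:00.
Maya ∩ Viktor: 09:30–10:00, 11:00–11:45, 12:00–12:15.
Maya ∩ Viktor ∩ Vera: (none).
Windows ≥ 15 min: (none).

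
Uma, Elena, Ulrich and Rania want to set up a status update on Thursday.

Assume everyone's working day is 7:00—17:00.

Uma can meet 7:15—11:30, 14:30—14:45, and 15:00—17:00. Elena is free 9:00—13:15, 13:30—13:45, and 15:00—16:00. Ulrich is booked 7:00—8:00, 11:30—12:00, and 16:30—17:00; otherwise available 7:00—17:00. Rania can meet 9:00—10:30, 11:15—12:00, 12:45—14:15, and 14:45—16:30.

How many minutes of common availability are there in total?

Ulrich free within 07:00–17:00: 08:00–11:30, 12:00–16:30.
Uma ∩ Elena: 09:00–11:30, 15:00–16:00.
Uma ∩ Elena ∩ Ulrich: 09:00–11:30, 15:00–16:00.
Uma ∩ Elena ∩ Ulrich ∩ Rania: 09:00–10:30, 11:15–11:30, 15:00–16:00.
Total common minutes: 90 + 15 + 60 = 165.

165 minutes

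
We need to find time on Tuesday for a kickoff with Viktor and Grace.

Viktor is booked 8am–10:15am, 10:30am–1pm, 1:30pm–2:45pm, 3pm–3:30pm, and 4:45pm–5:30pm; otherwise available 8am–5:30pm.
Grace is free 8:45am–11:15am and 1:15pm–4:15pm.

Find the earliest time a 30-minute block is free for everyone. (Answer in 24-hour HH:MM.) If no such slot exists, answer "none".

Viktor free within 08:00–17:30: 10:15–10:30, 13:00–13:30, 14:45–15:00, 15:30–16:45.
Viktor ∩ Grace: 10:15–10:30, 13:15–13:30, 14:45–15:00, 15:30–16:15.
Windows ≥ 30 min: 15:30–16:15.
Earliest such window starts at 15:30.

15:30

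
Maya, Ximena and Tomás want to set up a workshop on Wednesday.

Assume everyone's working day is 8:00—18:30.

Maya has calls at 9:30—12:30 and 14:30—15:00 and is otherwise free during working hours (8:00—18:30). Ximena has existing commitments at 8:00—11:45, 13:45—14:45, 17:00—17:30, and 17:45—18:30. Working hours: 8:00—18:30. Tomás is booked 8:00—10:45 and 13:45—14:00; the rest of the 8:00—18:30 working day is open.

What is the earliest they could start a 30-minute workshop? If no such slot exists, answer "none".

12:30

Maya free within 08:00–18:30: 08:00–09:30, 12:30–14:30, 15:00–18:30.
Ximena free within 08:00–18:30: 11:45–13:45, 14:45–17:00, 17:30–17:45.
Tomás free within 08:00–18:30: 10:45–13:45, 14:00–18:30.
Maya ∩ Ximena: 12:30–13:45, 15:00–17:00, 17:30–17:45.
Maya ∩ Ximena ∩ Tomás: 12:30–13:45, 15:00–17:00, 17:30–17:45.
Windows ≥ 30 min: 12:30–13:45, 15:00–17:00.
Earliest such window starts at 12:30.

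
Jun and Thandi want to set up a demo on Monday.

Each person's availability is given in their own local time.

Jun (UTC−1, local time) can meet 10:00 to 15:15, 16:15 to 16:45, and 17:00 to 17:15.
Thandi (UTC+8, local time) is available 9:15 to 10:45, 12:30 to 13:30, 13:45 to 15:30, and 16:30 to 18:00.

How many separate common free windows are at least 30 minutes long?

Jun → UTC: 11:00–16:15, 17:15–17:45, 18:00–18:15.
Thandi → UTC: 01:15–02:45, 04:30–05:30, 05:45–07:30, 08:30–10:00.
Jun ∩ Thandi: (none).
Windows ≥ 30 min: (none).
That's 0 windows.

0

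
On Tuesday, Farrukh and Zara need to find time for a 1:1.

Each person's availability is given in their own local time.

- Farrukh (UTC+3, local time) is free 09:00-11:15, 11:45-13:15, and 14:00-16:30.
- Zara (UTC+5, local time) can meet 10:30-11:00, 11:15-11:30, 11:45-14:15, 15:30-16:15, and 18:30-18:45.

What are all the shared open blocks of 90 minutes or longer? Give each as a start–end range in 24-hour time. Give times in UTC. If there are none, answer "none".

06:45–08:15

Farrukh → UTC: 06:00–08:15, 08:45–10:15, 11:00–13:30.
Zara → UTC: 05:30–06:00, 06:15–06:30, 06:45–09:15, 10:30–11:15, 13:30–13:45.
Farrukh ∩ Zara: 06:15–06:30, 06:45–08:15, 08:45–09:15, 11:00–11:15.
Windows ≥ 90 min: 06:45–08:15.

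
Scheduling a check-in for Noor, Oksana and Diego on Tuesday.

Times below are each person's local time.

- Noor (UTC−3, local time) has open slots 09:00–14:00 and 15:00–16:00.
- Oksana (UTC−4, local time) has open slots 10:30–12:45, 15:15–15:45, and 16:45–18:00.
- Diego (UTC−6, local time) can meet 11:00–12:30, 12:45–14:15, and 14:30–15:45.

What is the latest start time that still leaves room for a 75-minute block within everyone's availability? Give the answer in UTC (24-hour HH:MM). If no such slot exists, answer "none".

none

Noor → UTC: 12:00–17:00, 18:00–19:00.
Oksana → UTC: 14:30–16:45, 19:15–19:45, 20:45–22:00.
Diego → UTC: 17:00–18:30, 18:45–20:15, 20:30–21:45.
Noor ∩ Oksana: 14:30–16:45.
Noor ∩ Oksana ∩ Diego: (none).
Windows ≥ 75 min: (none).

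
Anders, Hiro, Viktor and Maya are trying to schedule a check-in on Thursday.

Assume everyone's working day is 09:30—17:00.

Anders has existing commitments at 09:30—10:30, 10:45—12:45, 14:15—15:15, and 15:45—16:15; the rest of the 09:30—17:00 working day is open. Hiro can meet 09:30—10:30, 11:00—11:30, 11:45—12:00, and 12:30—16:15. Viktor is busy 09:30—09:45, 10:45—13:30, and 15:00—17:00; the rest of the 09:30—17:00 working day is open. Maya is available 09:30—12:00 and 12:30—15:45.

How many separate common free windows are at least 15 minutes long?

Anders free within 09:30–17:00: 10:30–10:45, 12:45–14:15, 15:15–15:45, 16:15–17:00.
Viktor free within 09:30–17:00: 09:45–10:45, 13:30–15:00.
Anders ∩ Hiro: 12:45–14:15, 15:15–15:45.
Anders ∩ Hiro ∩ Viktor: 13:30–14:15.
Anders ∩ Hiro ∩ Viktor ∩ Maya: 13:30–14:15.
Windows ≥ 15 min: 13:30–14:15.
That's 1 window.

1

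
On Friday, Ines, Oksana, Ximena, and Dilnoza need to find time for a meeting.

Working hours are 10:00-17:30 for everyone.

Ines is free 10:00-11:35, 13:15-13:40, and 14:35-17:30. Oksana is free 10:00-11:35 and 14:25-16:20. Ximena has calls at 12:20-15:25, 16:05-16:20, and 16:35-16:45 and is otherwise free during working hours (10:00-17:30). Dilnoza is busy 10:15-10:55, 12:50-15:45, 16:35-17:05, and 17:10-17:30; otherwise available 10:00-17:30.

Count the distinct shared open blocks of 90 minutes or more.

Ximena free within 10:00–17:30: 10:00–12:20, 15:25–16:05, 16:20–16:35, 16:45–17:30.
Dilnoza free within 10:00–17:30: 10:00–10:15, 10:55–12:50, 15:45–16:35, 17:05–17:10.
Ines ∩ Oksana: 10:00–11:35, 14:35–16:20.
Ines ∩ Oksana ∩ Ximena: 10:00–11:35, 15:25–16:05.
Ines ∩ Oksana ∩ Ximena ∩ Dilnoza: 10:00–10:15, 10:55–11:35, 15:45–16:05.
Windows ≥ 90 min: (none).
That's 0 windows.

0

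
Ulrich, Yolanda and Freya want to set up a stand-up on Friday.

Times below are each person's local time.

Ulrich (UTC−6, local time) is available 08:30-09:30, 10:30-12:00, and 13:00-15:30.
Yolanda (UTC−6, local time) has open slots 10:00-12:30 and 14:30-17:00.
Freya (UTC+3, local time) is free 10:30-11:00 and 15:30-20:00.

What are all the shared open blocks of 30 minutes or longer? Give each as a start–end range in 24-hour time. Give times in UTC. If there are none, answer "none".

Ulrich → UTC: 14:30–15:30, 16:30–18:00, 19:00–21:30.
Yolanda → UTC: 16:00–18:30, 20:30–23:00.
Freya → UTC: 07:30–08:00, 12:30–17:00.
Ulrich ∩ Yolanda: 16:30–18:00, 20:30–21:30.
Ulrich ∩ Yolanda ∩ Freya: 16:30–17:00.
Windows ≥ 30 min: 16:30–17:00.

16:30–17:00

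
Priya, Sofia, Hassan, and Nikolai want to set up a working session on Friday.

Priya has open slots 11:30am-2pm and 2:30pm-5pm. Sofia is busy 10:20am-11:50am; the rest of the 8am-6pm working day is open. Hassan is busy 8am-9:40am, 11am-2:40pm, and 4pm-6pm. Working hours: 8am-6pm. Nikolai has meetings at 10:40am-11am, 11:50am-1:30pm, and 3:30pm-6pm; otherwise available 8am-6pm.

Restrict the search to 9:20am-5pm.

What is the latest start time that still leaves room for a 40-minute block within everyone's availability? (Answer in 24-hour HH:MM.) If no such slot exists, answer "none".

Sofia free within 08:00–18:00: 08:00–10:20, 11:50–18:00.
Hassan free within 08:00–18:00: 09:40–11:00, 14:40–16:00.
Nikolai free within 08:00–18:00: 08:00–10:40, 11:00–11:50, 13:30–15:30.
Priya ∩ Sofia: 11:50–14:00, 14:30–17:00.
Priya ∩ Sofia ∩ Hassan: 14:40–16:00.
Priya ∩ Sofia ∩ Hassan ∩ Nikolai: 14:40–15:30.
Restricted to 09:20–17:00: 14:40–15:30.
Windows ≥ 40 min: 14:40–15:30.
Latest start in the last window 14:40–15:30 is 15:30 − 40 min = 14:50.

14:50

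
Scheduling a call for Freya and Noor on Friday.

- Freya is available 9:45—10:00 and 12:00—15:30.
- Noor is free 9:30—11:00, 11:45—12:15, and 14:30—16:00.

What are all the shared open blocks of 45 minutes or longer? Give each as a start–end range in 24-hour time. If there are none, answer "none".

14:30–15:30

Freya ∩ Noor: 09:45–10:00, 12:00–12:15, 14:30–15:30.
Windows ≥ 45 min: 14:30–15:30.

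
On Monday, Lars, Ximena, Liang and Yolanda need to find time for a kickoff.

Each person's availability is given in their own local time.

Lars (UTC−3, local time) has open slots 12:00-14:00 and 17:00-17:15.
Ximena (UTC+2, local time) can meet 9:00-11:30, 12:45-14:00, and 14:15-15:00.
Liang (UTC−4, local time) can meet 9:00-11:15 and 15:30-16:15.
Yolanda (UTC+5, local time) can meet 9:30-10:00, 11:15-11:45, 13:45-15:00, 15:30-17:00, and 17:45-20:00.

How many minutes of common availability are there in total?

0 minutes

Lars → UTC: 15:00–17:00, 20:00–20:15.
Ximena → UTC: 07:00–09:30, 10:45–12:00, 12:15–13:00.
Liang → UTC: 13:00–15:15, 19:30–20:15.
Yolanda → UTC: 04:30–05:00, 06:15–06:45, 08:45–10:00, 10:30–12:00, 12:45–15:00.
Lars ∩ Ximena: (none).
Lars ∩ Ximena ∩ Liang: (none).
Lars ∩ Ximena ∩ Liang ∩ Yolanda: (none).
Total common minutes: 0.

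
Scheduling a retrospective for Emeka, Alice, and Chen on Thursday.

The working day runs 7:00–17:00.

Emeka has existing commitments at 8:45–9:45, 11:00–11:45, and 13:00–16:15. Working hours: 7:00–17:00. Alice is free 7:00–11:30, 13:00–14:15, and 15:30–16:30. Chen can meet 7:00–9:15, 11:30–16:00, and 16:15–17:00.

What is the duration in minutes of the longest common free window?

Emeka free within 07:00–17:00: 07:00–08:45, 09:45–11:00, 11:45–13:00, 16:15–17:00.
Emeka ∩ Alice: 07:00–08:45, 09:45–11:00, 16:15–16:30.
Emeka ∩ Alice ∩ Chen: 07:00–08:45, 16:15–16:30.
Common window lengths: 105, 15 min; longest is 105.

105 minutes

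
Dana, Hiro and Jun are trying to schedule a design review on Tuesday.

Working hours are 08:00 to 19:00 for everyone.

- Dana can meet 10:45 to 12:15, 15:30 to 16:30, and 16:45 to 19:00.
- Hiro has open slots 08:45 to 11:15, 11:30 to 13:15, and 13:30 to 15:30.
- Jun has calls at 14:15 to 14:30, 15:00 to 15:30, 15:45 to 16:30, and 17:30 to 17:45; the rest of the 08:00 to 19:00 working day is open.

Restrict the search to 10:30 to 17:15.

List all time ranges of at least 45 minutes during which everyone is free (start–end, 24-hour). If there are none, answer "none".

11:30–12:15

Jun free within 08:00–19:00: 08:00–14:15, 14:30–15:00, 15:30–15:45, 16:30–17:30, 17:45–19:00.
Dana ∩ Hiro: 10:45–11:15, 11:30–12:15.
Dana ∩ Hiro ∩ Jun: 10:45–11:15, 11:30–12:15.
Restricted to 10:30–17:15: 10:45–11:15, 11:30–12:15.
Windows ≥ 45 min: 11:30–12:15.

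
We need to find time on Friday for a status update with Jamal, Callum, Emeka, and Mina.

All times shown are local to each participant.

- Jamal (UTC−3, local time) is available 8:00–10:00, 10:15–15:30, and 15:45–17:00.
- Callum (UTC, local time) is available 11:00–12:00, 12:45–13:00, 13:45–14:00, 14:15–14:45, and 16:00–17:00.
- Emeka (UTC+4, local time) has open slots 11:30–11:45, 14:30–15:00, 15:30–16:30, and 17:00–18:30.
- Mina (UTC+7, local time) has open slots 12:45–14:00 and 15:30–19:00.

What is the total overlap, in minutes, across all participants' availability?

30 minutes

Jamal → UTC: 11:00–13:00, 13:15–18:30, 18:45–20:00.
Callum → UTC: 11:00–12:00, 12:45–13:00, 13:45–14:00, 14:15–14:45, 16:00–17:00.
Emeka → UTC: 07:30–07:45, 10:30–11:00, 11:30–12:30, 13:00–14:30.
Mina → UTC: 05:45–07:00, 08:30–12:00.
Jamal ∩ Callum: 11:00–12:00, 12:45–13:00, 13:45–14:00, 14:15–14:45, 16:00–17:00.
Jamal ∩ Callum ∩ Emeka: 11:30–12:00, 13:45–14:00, 14:15–14:30.
Jamal ∩ Callum ∩ Emeka ∩ Mina: 11:30–12:00.
Total common minutes: 30.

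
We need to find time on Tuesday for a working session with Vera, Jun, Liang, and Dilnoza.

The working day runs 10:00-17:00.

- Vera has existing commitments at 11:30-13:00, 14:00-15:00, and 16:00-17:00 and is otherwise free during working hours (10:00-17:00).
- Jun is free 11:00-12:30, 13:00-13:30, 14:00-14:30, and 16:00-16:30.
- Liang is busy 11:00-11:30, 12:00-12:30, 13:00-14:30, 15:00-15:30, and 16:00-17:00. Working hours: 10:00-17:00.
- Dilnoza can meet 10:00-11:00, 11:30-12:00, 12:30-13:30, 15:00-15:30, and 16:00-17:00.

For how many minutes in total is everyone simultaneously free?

Vera free within 10:00–17:00: 10:00–11:30, 13:00–14:00, 15:00–16:00.
Liang free within 10:00–17:00: 10:00–11:00, 11:30–12:00, 12:30–13:00, 14:30–15:00, 15:30–16:00.
Vera ∩ Jun: 11:00–11:30, 13:00–13:30.
Vera ∩ Jun ∩ Liang: (none).
Vera ∩ Jun ∩ Liang ∩ Dilnoza: (none).
Total common minutes: 0.

0 minutes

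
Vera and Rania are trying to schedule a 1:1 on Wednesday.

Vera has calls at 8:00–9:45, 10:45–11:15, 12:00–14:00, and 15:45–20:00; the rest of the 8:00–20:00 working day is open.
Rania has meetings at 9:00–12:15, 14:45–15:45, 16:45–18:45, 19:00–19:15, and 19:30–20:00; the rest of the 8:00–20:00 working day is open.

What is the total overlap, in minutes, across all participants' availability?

45 minutes

Vera free within 08:00–20:00: 09:45–10:45, 11:15–12:00, 14:00–15:45.
Rania free within 08:00–20:00: 08:00–09:00, 12:15–14:45, 15:45–16:45, 18:45–19:00, 19:15–19:30.
Vera ∩ Rania: 14:00–14:45.
Total common minutes: 45.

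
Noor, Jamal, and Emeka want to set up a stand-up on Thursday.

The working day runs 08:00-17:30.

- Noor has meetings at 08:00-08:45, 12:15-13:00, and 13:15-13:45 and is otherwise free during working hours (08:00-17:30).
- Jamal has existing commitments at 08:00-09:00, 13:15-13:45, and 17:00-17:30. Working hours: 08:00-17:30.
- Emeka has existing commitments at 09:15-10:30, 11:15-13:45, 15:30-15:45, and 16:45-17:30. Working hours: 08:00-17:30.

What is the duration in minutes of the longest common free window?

105 minutes

Noor free within 08:00–17:30: 08:45–12:15, 13:00–13:15, 13:45–17:30.
Jamal free within 08:00–17:30: 09:00–13:15, 13:45–17:00.
Emeka free within 08:00–17:30: 08:00–09:15, 10:30–11:15, 13:45–15:30, 15:45–16:45.
Noor ∩ Jamal: 09:00–12:15, 13:00–13:15, 13:45–17:00.
Noor ∩ Jamal ∩ Emeka: 09:00–09:15, 10:30–11:15, 13:45–15:30, 15:45–16:45.
Common window lengths: 15, 45, 105, 60 min; longest is 105.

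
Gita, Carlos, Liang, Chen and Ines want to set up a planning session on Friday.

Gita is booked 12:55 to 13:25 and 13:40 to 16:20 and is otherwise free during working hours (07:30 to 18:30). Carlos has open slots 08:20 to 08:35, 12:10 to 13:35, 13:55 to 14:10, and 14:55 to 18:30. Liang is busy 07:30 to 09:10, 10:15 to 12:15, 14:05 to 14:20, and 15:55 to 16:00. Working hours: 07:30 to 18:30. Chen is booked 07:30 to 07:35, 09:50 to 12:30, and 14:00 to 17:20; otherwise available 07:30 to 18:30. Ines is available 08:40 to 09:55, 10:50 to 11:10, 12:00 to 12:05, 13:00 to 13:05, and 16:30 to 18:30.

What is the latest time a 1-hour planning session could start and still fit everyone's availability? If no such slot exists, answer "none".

Gita free within 07:30–18:30: 07:30–12:55, 13:25–13:40, 16:20–18:30.
Liang free within 07:30–18:30: 09:10–10:15, 12:15–14:05, 14:20–15:55, 16:00–18:30.
Chen free within 07:30–18:30: 07:35–09:50, 12:30–14:00, 17:20–18:30.
Gita ∩ Carlos: 08:20–08:35, 12:10–12:55, 13:25–13:35, 16:20–18:30.
Gita ∩ Carlos ∩ Liang: 12:15–12:55, 13:25–13:35, 16:20–18:30.
Gita ∩ Carlos ∩ Liang ∩ Chen: 12:30–12:55, 13:25–13:35, 17:20–18:30.
Gita ∩ Carlos ∩ Liang ∩ Chen ∩ Ines: 17:20–18:30.
Windows ≥ 60 min: 17:20–18:30.
Latest start in the last window 17:20–18:30 is 18:30 − 60 min = 17:30.

17:30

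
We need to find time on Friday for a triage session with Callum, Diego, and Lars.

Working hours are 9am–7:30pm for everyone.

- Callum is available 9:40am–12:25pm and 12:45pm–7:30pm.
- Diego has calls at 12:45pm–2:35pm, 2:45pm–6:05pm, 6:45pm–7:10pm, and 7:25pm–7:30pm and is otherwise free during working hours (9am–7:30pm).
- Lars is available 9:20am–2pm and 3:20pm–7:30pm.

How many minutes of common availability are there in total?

220 minutes

Diego free within 09:00–19:30: 09:00–12:45, 14:35–14:45, 18:05–18:45, 19:10–19:25.
Callum ∩ Diego: 09:40–12:25, 14:35–14:45, 18:05–18:45, 19:10–19:25.
Callum ∩ Diego ∩ Lars: 09:40–12:25, 18:05–18:45, 19:10–19:25.
Total common minutes: 165 + 40 + 15 = 220.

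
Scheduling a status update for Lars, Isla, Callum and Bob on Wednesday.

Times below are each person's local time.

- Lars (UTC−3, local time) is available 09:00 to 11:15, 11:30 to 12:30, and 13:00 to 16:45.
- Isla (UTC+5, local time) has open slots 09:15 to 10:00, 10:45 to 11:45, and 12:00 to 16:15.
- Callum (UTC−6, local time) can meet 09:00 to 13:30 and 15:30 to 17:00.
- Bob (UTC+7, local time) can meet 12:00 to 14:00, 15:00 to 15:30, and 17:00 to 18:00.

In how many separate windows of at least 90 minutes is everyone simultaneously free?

Lars → UTC: 12:00–14:15, 14:30–15:30, 16:00–19:45.
Isla → UTC: 04:15–05:00, 05:45–06:45, 07:00–11:15.
Callum → UTC: 15:00–19:30, 21:30–23:00.
Bob → UTC: 05:00–07:00, 08:00–08:30, 10:00–11:00.
Lars ∩ Isla: (none).
Lars ∩ Isla ∩ Callum: (none).
Lars ∩ Isla ∩ Callum ∩ Bob: (none).
Windows ≥ 90 min: (none).
That's 0 windows.

0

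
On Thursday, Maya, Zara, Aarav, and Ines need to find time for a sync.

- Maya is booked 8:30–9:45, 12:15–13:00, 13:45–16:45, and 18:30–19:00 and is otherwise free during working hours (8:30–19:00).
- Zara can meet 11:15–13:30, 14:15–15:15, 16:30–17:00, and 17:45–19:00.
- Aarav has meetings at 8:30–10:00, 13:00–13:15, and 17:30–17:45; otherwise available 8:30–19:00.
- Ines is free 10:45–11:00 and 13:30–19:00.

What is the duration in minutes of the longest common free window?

Maya free within 08:30–19:00: 09:45–12:15, 13:00–13:45, 16:45–18:30.
Aarav free within 08:30–19:00: 10:00–13:00, 13:15–17:30, 17:45–19:00.
Maya ∩ Zara: 11:15–12:15, 13:00–13:30, 16:45–17:00, 17:45–18:30.
Maya ∩ Zara ∩ Aarav: 11:15–12:15, 13:15–13:30, 16:45–17:00, 17:45–18:30.
Maya ∩ Zara ∩ Aarav ∩ Ines: 16:45–17:00, 17:45–18:30.
Common window lengths: 15, 45 min; longest is 45.

45 minutes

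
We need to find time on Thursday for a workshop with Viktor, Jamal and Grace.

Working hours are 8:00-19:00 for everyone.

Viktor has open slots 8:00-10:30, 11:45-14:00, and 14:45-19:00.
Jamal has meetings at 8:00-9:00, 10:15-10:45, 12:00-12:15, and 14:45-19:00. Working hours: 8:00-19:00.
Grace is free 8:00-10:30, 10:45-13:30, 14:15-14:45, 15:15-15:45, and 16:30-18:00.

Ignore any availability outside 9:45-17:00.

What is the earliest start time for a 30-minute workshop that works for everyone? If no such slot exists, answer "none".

09:45

Jamal free within 08:00–19:00: 09:00–10:15, 10:45–12:00, 12:15–14:45.
Viktor ∩ Jamal: 09:00–10:15, 11:45–12:00, 12:15–14:00.
Viktor ∩ Jamal ∩ Grace: 09:00–10:15, 11:45–12:00, 12:15–13:30.
Restricted to 09:45–17:00: 09:45–10:15, 11:45–12:00, 12:15–13:30.
Windows ≥ 30 min: 09:45–10:15, 12:15–13:30.
Earliest such window starts at 09:45.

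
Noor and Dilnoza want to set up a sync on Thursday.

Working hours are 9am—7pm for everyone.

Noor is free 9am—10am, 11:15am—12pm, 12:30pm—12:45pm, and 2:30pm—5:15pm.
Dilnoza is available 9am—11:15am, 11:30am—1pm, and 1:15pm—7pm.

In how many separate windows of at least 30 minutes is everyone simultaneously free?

Noor ∩ Dilnoza: 09:00–10:00, 11:30–12:00, 12:30–12:45, 14:30–17:15.
Windows ≥ 30 min: 09:00–10:00, 11:30–12:00, 14:30–17:15.
That's 3 windows.

3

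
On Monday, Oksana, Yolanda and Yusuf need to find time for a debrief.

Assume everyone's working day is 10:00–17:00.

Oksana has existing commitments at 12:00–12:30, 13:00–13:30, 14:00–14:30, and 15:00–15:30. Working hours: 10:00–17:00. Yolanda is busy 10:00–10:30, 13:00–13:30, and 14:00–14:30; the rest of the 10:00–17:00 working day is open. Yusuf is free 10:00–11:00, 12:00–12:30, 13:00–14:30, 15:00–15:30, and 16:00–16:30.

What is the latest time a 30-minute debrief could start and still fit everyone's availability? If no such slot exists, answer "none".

16:00

Oksana free within 10:00–17:00: 10:00–12:00, 12:30–13:00, 13:30–14:00, 14:30–15:00, 15:30–17:00.
Yolanda free within 10:00–17:00: 10:30–13:00, 13:30–14:00, 14:30–17:00.
Oksana ∩ Yolanda: 10:30–12:00, 12:30–13:00, 13:30–14:00, 14:30–15:00, 15:30–17:00.
Oksana ∩ Yolanda ∩ Yusuf: 10:30–11:00, 13:30–14:00, 16:00–16:30.
Windows ≥ 30 min: 10:30–11:00, 13:30–14:00, 16:00–16:30.
Latest start in the last window 16:00–16:30 is 16:30 − 30 min = 16:00.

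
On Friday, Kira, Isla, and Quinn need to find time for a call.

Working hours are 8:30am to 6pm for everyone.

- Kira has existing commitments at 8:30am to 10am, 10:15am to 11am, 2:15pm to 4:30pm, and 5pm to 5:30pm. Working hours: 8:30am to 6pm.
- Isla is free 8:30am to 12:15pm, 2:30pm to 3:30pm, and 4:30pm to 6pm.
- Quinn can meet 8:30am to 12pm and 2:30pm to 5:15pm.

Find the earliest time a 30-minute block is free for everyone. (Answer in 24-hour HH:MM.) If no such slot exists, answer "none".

11:00

Kira free within 08:30–18:00: 10:00–10:15, 11:00–14:15, 16:30–17:00, 17:30–18:00.
Kira ∩ Isla: 10:00–10:15, 11:00–12:15, 16:30–17:00, 17:30–18:00.
Kira ∩ Isla ∩ Quinn: 10:00–10:15, 11:00–12:00, 16:30–17:00.
Windows ≥ 30 min: 11:00–12:00, 16:30–17:00.
Earliest such window starts at 11:00.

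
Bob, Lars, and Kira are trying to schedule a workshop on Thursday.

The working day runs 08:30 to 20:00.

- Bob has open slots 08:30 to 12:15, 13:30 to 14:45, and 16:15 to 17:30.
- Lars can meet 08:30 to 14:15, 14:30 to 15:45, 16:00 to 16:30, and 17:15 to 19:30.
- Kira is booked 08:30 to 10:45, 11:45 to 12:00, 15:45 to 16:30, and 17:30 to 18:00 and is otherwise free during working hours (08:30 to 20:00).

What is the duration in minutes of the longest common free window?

Kira free within 08:30–20:00: 10:45–11:45, 12:00–15:45, 16:30–17:30, 18:00–20:00.
Bob ∩ Lars: 08:30–12:15, 13:30–14:15, 14:30–14:45, 16:15–16:30, 17:15–17:30.
Bob ∩ Lars ∩ Kira: 10:45–11:45, 12:00–12:15, 13:30–14:15, 14:30–14:45, 17:15–17:30.
Common window lengths: 60, 15, 45, 15, 15 min; longest is 60.

60 minutes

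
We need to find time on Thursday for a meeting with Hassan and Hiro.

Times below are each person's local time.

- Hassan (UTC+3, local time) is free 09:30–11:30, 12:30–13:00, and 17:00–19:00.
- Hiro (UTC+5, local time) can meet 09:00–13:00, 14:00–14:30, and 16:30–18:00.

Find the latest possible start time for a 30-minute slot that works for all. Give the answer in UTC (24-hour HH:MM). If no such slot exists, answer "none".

Hassan → UTC: 06:30–08:30, 09:30–10:00, 14:00–16:00.
Hiro → UTC: 04:00–08:00, 09:00–09:30, 11:30–13:00.
Hassan ∩ Hiro: 06:30–08:00.
Windows ≥ 30 min: 06:30–08:00.
Latest start in the last window 06:30–08:00 is 08:00 − 30 min = 07:30.

07:30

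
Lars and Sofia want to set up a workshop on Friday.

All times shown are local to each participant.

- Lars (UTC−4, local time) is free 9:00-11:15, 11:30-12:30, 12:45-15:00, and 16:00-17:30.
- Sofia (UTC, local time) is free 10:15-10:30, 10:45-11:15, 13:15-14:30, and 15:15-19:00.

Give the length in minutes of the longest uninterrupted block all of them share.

Lars → UTC: 13:00–15:15, 15:30–16:30, 16:45–19:00, 20:00–21:30.
Sofia → UTC: 10:15–10:30, 10:45–11:15, 13:15–14:30, 15:15–19:00.
Lars ∩ Sofia: 13:15–14:30, 15:30–16:30, 16:45–19:00.
Common window lengths: 75, 60, 135 min; longest is 135.

135 minutes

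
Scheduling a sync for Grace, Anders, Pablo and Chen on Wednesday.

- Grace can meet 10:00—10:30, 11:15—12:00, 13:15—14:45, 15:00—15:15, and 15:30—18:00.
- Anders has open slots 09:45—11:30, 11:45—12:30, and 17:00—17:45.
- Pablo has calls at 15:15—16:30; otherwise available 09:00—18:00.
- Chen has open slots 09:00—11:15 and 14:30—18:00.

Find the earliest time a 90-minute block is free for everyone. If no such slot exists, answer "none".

Pablo free within 09:00–18:00: 09:00–15:15, 16:30–18:00.
Grace ∩ Anders: 10:00–10:30, 11:15–11:30, 11:45–12:00, 17:00–17:45.
Grace ∩ Anders ∩ Pablo: 10:00–10:30, 11:15–11:30, 11:45–12:00, 17:00–17:45.
Grace ∩ Anders ∩ Pablo ∩ Chen: 10:00–10:30, 17:00–17:45.
Windows ≥ 90 min: (none).

none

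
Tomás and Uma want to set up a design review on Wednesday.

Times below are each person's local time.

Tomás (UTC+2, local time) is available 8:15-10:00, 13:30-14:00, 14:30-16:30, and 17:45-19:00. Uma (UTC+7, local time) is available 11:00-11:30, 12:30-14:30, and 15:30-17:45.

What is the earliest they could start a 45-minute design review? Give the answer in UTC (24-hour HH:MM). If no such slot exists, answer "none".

06:15

Tomás → UTC: 06:15–08:00, 11:30–12:00, 12:30–14:30, 15:45–17:00.
Uma → UTC: 04:00–04:30, 05:30–07:30, 08:30–10:45.
Tomás ∩ Uma: 06:15–07:30.
Windows ≥ 45 min: 06:15–07:30.
Earliest such window starts at 06:15.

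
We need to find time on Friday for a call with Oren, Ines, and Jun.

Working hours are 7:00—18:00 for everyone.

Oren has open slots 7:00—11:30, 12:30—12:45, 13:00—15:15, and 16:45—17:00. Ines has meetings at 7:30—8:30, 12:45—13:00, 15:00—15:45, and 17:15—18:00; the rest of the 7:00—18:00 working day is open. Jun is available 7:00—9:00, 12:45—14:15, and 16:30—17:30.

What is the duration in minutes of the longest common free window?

75 minutes

Ines free within 07:00–18:00: 07:00–07:30, 08:30–12:45, 13:00–15:00, 15:45–17:15.
Oren ∩ Ines: 07:00–07:30, 08:30–11:30, 12:30–12:45, 13:00–15:00, 16:45–17:00.
Oren ∩ Ines ∩ Jun: 07:00–07:30, 08:30–09:00, 13:00–14:15, 16:45–17:00.
Common window lengths: 30, 30, 75, 15 min; longest is 75.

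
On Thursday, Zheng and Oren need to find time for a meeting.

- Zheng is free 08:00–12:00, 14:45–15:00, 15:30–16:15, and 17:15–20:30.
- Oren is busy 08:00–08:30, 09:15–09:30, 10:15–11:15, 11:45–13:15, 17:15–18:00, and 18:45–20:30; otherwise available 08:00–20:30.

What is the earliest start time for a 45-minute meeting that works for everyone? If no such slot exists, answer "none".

08:30

Oren free within 08:00–20:30: 08:30–09:15, 09:30–10:15, 11:15–11:45, 13:15–17:15, 18:00–18:45.
Zheng ∩ Oren: 08:30–09:15, 09:30–10:15, 11:15–11:45, 14:45–15:00, 15:30–16:15, 18:00–18:45.
Windows ≥ 45 min: 08:30–09:15, 09:30–10:15, 15:30–16:15, 18:00–18:45.
Earliest such window starts at 08:30.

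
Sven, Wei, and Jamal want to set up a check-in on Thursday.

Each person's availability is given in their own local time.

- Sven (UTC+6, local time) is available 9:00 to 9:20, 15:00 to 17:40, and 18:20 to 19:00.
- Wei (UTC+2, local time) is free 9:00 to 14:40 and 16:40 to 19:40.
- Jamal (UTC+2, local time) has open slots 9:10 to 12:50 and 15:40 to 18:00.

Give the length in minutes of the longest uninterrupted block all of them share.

110 minutes

Sven → UTC: 03:00–03:20, 09:00–11:40, 12:20–13:00.
Wei → UTC: 07:00–12:40, 14:40–17:40.
Jamal → UTC: 07:10–10:50, 13:40–16:00.
Sven ∩ Wei: 09:00–11:40, 12:20–12:40.
Sven ∩ Wei ∩ Jamal: 09:00–10:50.
Single common window of 110 minutes.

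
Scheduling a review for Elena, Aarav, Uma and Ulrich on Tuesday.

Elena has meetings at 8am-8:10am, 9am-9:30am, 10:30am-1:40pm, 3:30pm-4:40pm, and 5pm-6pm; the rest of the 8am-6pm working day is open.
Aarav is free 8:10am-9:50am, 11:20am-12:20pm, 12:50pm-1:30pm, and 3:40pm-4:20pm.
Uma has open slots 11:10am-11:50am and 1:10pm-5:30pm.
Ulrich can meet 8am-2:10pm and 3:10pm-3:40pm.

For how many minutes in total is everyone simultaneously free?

0 minutes

Elena free within 08:00–18:00: 08:10–09:00, 09:30–10:30, 13:40–15:30, 16:40–17:00.
Elena ∩ Aarav: 08:10–09:00, 09:30–09:50.
Elena ∩ Aarav ∩ Uma: (none).
Elena ∩ Aarav ∩ Uma ∩ Ulrich: (none).
Total common minutes: 0.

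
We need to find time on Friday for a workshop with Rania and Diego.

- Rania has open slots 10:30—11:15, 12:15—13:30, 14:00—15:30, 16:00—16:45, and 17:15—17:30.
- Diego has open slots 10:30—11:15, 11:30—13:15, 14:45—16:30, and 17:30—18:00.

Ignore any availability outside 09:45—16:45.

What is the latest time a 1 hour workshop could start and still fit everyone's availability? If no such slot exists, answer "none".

Rania ∩ Diego: 10:30–11:15, 12:15–13:15, 14:45–15:30, 16:00–16:30.
Restricted to 09:45–16:45: 10:30–11:15, 12:15–13:15, 14:45–15:30, 16:00–16:30.
Windows ≥ 60 min: 12:15–13:15.
Latest start in the last window 12:15–13:15 is 13:15 − 60 min = 12:15.

12:15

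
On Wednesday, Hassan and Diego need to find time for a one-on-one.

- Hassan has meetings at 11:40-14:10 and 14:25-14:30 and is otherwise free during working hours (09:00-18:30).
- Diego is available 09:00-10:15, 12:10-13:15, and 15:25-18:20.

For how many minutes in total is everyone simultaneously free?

250 minutes

Hassan free within 09:00–18:30: 09:00–11:40, 14:10–14:25, 14:30–18:30.
Hassan ∩ Diego: 09:00–10:15, 15:25–18:20.
Total common minutes: 75 + 175 = 250.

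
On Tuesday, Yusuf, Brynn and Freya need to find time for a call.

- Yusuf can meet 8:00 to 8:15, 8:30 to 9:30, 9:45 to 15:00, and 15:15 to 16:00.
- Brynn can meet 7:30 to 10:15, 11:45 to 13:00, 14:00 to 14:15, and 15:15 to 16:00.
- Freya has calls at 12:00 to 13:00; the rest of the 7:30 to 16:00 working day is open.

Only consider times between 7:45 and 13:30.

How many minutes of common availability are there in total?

120 minutes

Freya free within 07:30–16:00: 07:30–12:00, 13:00–16:00.
Yusuf ∩ Brynn: 08:00–08:15, 08:30–09:30, 09:45–10:15, 11:45–13:00, 14:00–14:15, 15:15–16:00.
Yusuf ∩ Brynn ∩ Freya: 08:00–08:15, 08:30–09:30, 09:45–10:15, 11:45–12:00, 14:00–14:15, 15:15–16:00.
Restricted to 07:45–13:30: 08:00–08:15, 08:30–09:30, 09:45–10:15, 11:45–12:00.
Total common minutes: 15 + 60 + 30 + 15 = 120.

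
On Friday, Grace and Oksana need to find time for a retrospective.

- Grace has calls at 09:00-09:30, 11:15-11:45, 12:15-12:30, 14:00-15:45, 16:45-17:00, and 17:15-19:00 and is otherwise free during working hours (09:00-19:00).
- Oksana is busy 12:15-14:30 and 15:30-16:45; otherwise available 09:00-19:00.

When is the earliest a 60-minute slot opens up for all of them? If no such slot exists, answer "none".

Grace free within 09:00–19:00: 09:30–11:15, 11:45–12:15, 12:30–14:00, 15:45–16:45, 17:00–17:15.
Oksana free within 09:00–19:00: 09:00–12:15, 14:30–15:30, 16:45–19:00.
Grace ∩ Oksana: 09:30–11:15, 11:45–12:15, 17:00–17:15.
Windows ≥ 60 min: 09:30–11:15.
Earliest such window starts at 09:30.

09:30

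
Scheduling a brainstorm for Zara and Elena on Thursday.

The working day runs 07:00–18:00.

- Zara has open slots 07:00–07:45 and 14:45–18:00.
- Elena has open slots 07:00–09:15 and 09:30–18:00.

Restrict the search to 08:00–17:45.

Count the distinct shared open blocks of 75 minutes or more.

1

Zara ∩ Elena: 07:00–07:45, 14:45–18:00.
Restricted to 08:00–17:45: 14:45–17:45.
Windows ≥ 75 min: 14:45–17:45.
That's 1 window.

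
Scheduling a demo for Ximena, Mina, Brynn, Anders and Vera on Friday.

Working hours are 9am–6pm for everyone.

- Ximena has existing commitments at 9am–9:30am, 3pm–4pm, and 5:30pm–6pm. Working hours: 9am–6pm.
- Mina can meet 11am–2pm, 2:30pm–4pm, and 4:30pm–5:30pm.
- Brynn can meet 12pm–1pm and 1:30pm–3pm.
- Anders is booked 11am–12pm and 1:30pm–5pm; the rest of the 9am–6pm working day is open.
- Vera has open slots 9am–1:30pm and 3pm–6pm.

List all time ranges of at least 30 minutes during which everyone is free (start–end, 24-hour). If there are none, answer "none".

Ximena free within 09:00–18:00: 09:30–15:00, 16:00–17:30.
Anders free within 09:00–18:00: 09:00–11:00, 12:00–13:30, 17:00–18:00.
Ximena ∩ Mina: 11:00–14:00, 14:30–15:00, 16:30–17:30.
Ximena ∩ Mina ∩ Brynn: 12:00–13:00, 13:30–14:00, 14:30–15:00.
Ximena ∩ Mina ∩ Brynn ∩ Anders: 12:00–13:00.
Ximena ∩ Mina ∩ Brynn ∩ Anders ∩ Vera: 12:00–13:00.
Windows ≥ 30 min: 12:00–13:00.

12:00–13:00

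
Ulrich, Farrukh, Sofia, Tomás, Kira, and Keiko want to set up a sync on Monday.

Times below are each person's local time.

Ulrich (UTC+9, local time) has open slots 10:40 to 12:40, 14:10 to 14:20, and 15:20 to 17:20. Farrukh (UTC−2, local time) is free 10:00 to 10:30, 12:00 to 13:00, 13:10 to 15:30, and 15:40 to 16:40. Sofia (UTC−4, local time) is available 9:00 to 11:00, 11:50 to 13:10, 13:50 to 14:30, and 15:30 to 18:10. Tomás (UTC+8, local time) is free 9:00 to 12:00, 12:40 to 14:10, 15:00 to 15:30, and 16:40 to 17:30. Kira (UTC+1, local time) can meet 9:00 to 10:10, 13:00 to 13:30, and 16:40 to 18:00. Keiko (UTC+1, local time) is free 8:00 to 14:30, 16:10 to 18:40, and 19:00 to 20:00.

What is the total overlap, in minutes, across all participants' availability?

Ulrich → UTC: 01:40–03:40, 05:10–05:20, 06:20–08:20.
Farrukh → UTC: 12:00–12:30, 14:00–15:00, 15:10–17:30, 17:40–18:40.
Sofia → UTC: 13:00–15:00, 15:50–17:10, 17:50–18:30, 19:30–22:10.
Tomás → UTC: 01:00–04:00, 04:40–06:10, 07:00–07:30, 08:40–09:30.
Kira → UTC: 08:00–09:10, 12:00–12:30, 15:40–17:00.
Keiko → UTC: 07:00–13:30, 15:10–17:40, 18:00–19:00.
Ulrich ∩ Farrukh: (none).
Ulrich ∩ Farrukh ∩ Sofia: (none).
Ulrich ∩ Farrukh ∩ Sofia ∩ Tomás: (none).
Ulrich ∩ Farrukh ∩ Sofia ∩ Tomás ∩ Kira: (none).
Ulrich ∩ Farrukh ∩ Sofia ∩ Tomás ∩ Kira ∩ Keiko: (none).
Total common minutes: 0.

0 minutes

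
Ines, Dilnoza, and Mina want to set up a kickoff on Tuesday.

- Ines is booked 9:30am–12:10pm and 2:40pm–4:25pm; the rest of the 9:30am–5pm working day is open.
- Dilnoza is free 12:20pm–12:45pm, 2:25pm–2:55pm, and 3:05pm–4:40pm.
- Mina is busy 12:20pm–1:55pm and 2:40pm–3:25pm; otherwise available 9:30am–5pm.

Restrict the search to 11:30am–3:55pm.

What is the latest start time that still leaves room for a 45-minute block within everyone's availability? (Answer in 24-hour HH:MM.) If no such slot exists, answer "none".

none

Ines free within 09:30–17:00: 12:10–14:40, 16:25–17:00.
Mina free within 09:30–17:00: 09:30–12:20, 13:55–14:40, 15:25–17:00.
Ines ∩ Dilnoza: 12:20–12:45, 14:25–14:40, 16:25–16:40.
Ines ∩ Dilnoza ∩ Mina: 14:25–14:40, 16:25–16:40.
Restricted to 11:30–15:55: 14:25–14:40.
Windows ≥ 45 min: (none).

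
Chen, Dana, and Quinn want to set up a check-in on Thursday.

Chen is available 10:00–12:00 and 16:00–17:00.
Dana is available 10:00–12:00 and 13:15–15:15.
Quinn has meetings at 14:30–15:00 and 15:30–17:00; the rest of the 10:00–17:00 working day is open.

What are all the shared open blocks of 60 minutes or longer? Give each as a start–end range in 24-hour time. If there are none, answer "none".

10:00–12:00

Quinn free within 10:00–17:00: 10:00–14:30, 15:00–15:30.
Chen ∩ Dana: 10:00–12:00.
Chen ∩ Dana ∩ Quinn: 10:00–12:00.
Windows ≥ 60 min: 10:00–12:00.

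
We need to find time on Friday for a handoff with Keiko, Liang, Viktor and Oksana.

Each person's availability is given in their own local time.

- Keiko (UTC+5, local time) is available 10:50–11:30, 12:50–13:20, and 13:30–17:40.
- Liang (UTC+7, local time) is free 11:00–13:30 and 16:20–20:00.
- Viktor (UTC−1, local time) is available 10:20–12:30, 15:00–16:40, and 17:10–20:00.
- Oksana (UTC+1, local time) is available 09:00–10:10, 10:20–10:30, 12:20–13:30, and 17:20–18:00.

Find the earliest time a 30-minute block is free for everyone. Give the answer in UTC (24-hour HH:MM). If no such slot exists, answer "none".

Keiko → UTC: 05:50–06:30, 07:50–08:20, 08:30–12:40.
Liang → UTC: 04:00–06:30, 09:20–13:00.
Viktor → UTC: 11:20–13:30, 16:00–17:40, 18:10–21:00.
Oksana → UTC: 08:00–09:10, 09:20–09:30, 11:20–12:30, 16:20–17:00.
Keiko ∩ Liang: 05:50–06:30, 09:20–12:40.
Keiko ∩ Liang ∩ Viktor: 11:20–12:40.
Keiko ∩ Liang ∩ Viktor ∩ Oksana: 11:20–12:30.
Windows ≥ 30 min: 11:20–12:30.
Earliest such window starts at 11:20.

11:20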